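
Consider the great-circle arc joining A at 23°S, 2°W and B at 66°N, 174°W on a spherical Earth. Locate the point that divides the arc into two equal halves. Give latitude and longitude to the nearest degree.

≈ 45°N, 8°W

Convert each endpoint to a unit vector on the sphere (x = cos φ cos λ, y = cos φ sin λ, z = sin φ).
The central angle between the endpoints is δ = arccos(p₁·p₂) ≈ 2.386 rad (136.7°).
Interpolate at f = 1/2 with slerp weights a = sin((1−f)δ)/sin δ ≈ 1.355, b = sin(fδ)/sin δ ≈ 1.355.
p = a·p₁ + b·p₂ ≈ (0.698, -0.101, 0.708); φ = arcsin(p_z) ≈ 45.11°, λ = atan2(p_y, p_x) ≈ -8.24°.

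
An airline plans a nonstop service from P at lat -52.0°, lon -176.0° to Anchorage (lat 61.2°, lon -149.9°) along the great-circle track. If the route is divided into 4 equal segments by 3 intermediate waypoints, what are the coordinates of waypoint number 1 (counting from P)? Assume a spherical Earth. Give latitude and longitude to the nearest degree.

Write both endpoints as unit vectors p₁, p₂ with components (cos φ cos λ, cos φ sin λ, sin φ).
The central angle between the endpoints is δ = arccos(p₁·p₂) ≈ 2.009 rad (115.1°).
Interpolate at f = 1/4 with slerp weights a = sin((1−f)δ)/sin δ ≈ 1.102, b = sin(fδ)/sin δ ≈ 0.532.
p = a·p₁ + b·p₂ ≈ (-0.898, -0.176, -0.403); φ = arcsin(p_z) ≈ -23.74°, λ = atan2(p_y, p_x) ≈ -168.93°.

≈ lat -24°, lon -169°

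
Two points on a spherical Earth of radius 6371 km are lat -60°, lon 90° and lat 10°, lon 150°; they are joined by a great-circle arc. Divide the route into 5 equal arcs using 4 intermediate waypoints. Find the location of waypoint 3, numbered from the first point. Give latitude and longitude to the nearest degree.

≈ lat -20°, lon 135°

Write both endpoints as unit vectors p₁, p₂ with components (cos φ cos λ, cos φ sin λ, sin φ).
The central angle between the endpoints is δ = arccos(p₁·p₂) ≈ 1.475 rad (84.5°).
Interpolate at f = 3/5 with slerp weights a = sin((1−f)δ)/sin δ ≈ 0.559, b = sin(fδ)/sin δ ≈ 0.777.
p = a·p₁ + b·p₂ ≈ (-0.663, 0.662, -0.349); φ = arcsin(p_z) ≈ -20.43°, λ = atan2(p_y, p_x) ≈ 135.03°.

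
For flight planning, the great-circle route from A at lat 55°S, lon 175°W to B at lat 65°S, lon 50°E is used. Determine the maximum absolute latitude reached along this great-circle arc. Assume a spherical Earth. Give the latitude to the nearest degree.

≈ 78°S

The great circle lies in the plane with unit normal n̂ = (p₁ × p₂)/|p₁ × p₂|.
Here n̂_z ≈ -0.209; the vertex latitude is φ_max = arccos|n̂_z| ≈ 77.9°.
Check via Clairaut: cos φ_max = |cos φ₁| · sin C = cos(55.0°)·sin(158.7°) ≈ 0.209, again giving ≈ 77.9°.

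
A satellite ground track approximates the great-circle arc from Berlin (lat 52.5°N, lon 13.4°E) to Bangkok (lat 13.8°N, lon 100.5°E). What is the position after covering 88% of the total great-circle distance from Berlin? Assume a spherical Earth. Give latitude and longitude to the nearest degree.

Write both endpoints as unit vectors p₁, p₂ with components (cos φ cos λ, cos φ sin λ, sin φ).
The central angle between the endpoints is δ = arccos(p₁·p₂) ≈ 1.350 rad (77.3°).
Interpolate at f = 0.88 with slerp weights a = sin((1−f)δ)/sin δ ≈ 0.165, b = sin(fδ)/sin δ ≈ 0.951.
p = a·p₁ + b·p₂ ≈ (-0.070, 0.931, 0.358); φ = arcsin(p_z) ≈ 20.97°, λ = atan2(p_y, p_x) ≈ 94.32°.

≈ lat 21°N, lon 94°E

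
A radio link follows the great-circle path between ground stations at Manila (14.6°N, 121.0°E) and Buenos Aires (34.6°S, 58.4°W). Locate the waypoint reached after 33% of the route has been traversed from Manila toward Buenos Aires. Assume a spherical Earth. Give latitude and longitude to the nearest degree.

The haversine formula gives a central angle δ ≈ 2.792 rad (160.0°) between the endpoints.
Interpolate at f = 0.33 with slerp weights a = sin((1−f)δ)/sin δ ≈ 2.792, b = sin(fδ)/sin δ ≈ 2.328.
p = a·p₁ + b·p₂ ≈ (-0.388, 0.684, -0.618); φ = arcsin(p_z) ≈ -38.18°, λ = atan2(p_y, p_x) ≈ 119.54°.

≈ (38°S, 120°E)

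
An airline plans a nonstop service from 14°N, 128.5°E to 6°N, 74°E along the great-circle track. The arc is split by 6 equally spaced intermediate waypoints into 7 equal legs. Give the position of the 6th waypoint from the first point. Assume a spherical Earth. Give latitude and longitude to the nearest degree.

≈ 8°N, 82°E

From cos δ = sin φ₁ sin φ₂ + cos φ₁ cos φ₂ cos Δλ, the central angle is δ ≈ 0.945 rad (54.2°).
Interpolate at f = 6/7 with slerp weights a = sin((1−f)δ)/sin δ ≈ 0.166, b = sin(fδ)/sin δ ≈ 0.894.
p = a·p₁ + b·p₂ ≈ (0.145, 0.980, 0.134); φ = arcsin(p_z) ≈ 7.68°, λ = atan2(p_y, p_x) ≈ 81.61°.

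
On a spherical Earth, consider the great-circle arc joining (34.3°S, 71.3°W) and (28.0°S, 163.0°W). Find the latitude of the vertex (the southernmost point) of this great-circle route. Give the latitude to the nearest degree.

≈ 41°S

The great circle lies in the plane with unit normal n̂ = (p₁ × p₂)/|p₁ × p₂|.
Here n̂_z ≈ -0.752; the vertex latitude is φ_max = arccos|n̂_z| ≈ 41.3°.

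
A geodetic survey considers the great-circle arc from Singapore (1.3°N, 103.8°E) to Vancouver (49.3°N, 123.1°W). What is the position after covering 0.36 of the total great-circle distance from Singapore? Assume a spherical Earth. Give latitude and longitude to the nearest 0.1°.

≈ (35.5°N, 129.2°E)

Convert each endpoint to a unit vector on the sphere (x = cos φ cos λ, y = cos φ sin λ, z = sin φ).
The central angle between the endpoints is δ = arccos(p₁·p₂) ≈ 2.013 rad (115.4°).
Interpolate at f = 0.36 with slerp weights a = sin((1−f)δ)/sin δ ≈ 1.063, b = sin(fδ)/sin δ ≈ 0.734.
p = a·p₁ + b·p₂ ≈ (-0.515, 0.631, 0.580); φ = arcsin(p_z) ≈ 35.47°, λ = atan2(p_y, p_x) ≈ 129.20°.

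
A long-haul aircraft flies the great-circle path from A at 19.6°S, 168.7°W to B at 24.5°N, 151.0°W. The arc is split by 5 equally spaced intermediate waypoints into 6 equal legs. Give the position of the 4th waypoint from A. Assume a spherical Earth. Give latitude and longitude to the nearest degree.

≈ 10°N, 157°W

The haversine formula gives a central angle δ ≈ 0.826 rad (47.3°) between the endpoints.
Interpolate at f = 4/6 with slerp weights a = sin((1−f)δ)/sin δ ≈ 0.370, b = sin(fδ)/sin δ ≈ 0.712.
p = a·p₁ + b·p₂ ≈ (-0.908, -0.382, 0.171); φ = arcsin(p_z) ≈ 9.85°, λ = atan2(p_y, p_x) ≈ -157.17°.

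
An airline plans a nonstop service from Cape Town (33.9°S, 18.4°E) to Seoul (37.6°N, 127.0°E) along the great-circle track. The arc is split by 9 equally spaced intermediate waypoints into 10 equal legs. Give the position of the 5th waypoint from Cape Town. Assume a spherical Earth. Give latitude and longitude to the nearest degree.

≈ (3°N, 71°E)

From cos δ = sin φ₁ sin φ₂ + cos φ₁ cos φ₂ cos Δλ, the central angle is δ ≈ 2.153 rad (123.4°).
Interpolate at f = 5/10 with slerp weights a = sin((1−f)δ)/sin δ ≈ 1.054, b = sin(fδ)/sin δ ≈ 1.054.
p = a·p₁ + b·p₂ ≈ (0.328, 0.943, 0.055); φ = arcsin(p_z) ≈ 3.17°, λ = atan2(p_y, p_x) ≈ 70.85°.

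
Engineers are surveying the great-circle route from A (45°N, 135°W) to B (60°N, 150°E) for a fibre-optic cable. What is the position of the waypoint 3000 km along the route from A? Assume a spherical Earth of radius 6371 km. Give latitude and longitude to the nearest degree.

Write both endpoints as unit vectors p₁, p₂ with components (cos φ cos λ, cos φ sin λ, sin φ).
The central angle between the endpoints is δ = arccos(p₁·p₂) ≈ 0.790 rad (45.3°). The total great-circle distance is δ·R ≈ 0.790 × 6371 ≈ 5033 km, so the target fraction is f = 3000/5033 ≈ 0.596.
Interpolate at f ≈ 0.596 with slerp weights a = sin((1−f)δ)/sin δ ≈ 0.442, b = sin(fδ)/sin δ ≈ 0.639.
p = a·p₁ + b·p₂ ≈ (-0.497, -0.061, 0.865); φ = arcsin(p_z) ≈ 59.93°, λ = atan2(p_y, p_x) ≈ -172.99°.

≈ (60°N, 173°W)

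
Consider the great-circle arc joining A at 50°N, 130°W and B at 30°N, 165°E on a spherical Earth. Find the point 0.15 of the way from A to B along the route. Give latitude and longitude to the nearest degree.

Write both endpoints as unit vectors p₁, p₂ with components (cos φ cos λ, cos φ sin λ, sin φ).
The central angle between the endpoints is δ = arccos(p₁·p₂) ≈ 0.904 rad (51.8°).
Interpolate at f = 0.15 with slerp weights a = sin((1−f)δ)/sin δ ≈ 0.884, b = sin(fδ)/sin δ ≈ 0.172.
p = a·p₁ + b·p₂ ≈ (-0.509, -0.397, 0.764); φ = arcsin(p_z) ≈ 49.78°, λ = atan2(p_y, p_x) ≈ -142.07°.

≈ 50°N, 142°W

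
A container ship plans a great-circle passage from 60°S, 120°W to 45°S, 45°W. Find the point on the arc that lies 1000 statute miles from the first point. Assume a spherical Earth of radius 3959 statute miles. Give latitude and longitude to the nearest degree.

Write both endpoints as unit vectors p₁, p₂ with components (cos φ cos λ, cos φ sin λ, sin φ).
The central angle between the endpoints is δ = arccos(p₁·p₂) ≈ 0.790 rad (45.3°). The total great-circle distance is δ·R ≈ 0.790 × 3959 ≈ 3127 mi, so the target fraction is f = 1000/3127 ≈ 0.320.
Interpolate at f ≈ 0.320 with slerp weights a = sin((1−f)δ)/sin δ ≈ 0.721, b = sin(fδ)/sin δ ≈ 0.352.
p = a·p₁ + b·p₂ ≈ (-0.004, -0.488, -0.873); φ = arcsin(p_z) ≈ -60.79°, λ = atan2(p_y, p_x) ≈ -90.50°.

≈ 61°S, 90°W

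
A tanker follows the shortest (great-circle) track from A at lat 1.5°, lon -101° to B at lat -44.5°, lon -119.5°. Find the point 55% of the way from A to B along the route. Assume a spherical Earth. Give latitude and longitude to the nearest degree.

The haversine formula gives a central angle δ ≈ 0.853 rad (48.9°) between the endpoints.
Interpolate at f = 0.55 with slerp weights a = sin((1−f)δ)/sin δ ≈ 0.497, b = sin(fδ)/sin δ ≈ 0.600.
p = a·p₁ + b·p₂ ≈ (-0.306, -0.860, -0.408); φ = arcsin(p_z) ≈ -24.06°, λ = atan2(p_y, p_x) ≈ -109.56°.

≈ lat -24°, lon -110°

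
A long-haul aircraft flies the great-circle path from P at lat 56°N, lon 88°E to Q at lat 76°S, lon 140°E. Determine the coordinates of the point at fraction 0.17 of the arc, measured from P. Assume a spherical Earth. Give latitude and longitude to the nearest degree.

≈ lat 33°N, lon 95°E

Convert each endpoint to a unit vector on the sphere (x = cos φ cos λ, y = cos φ sin λ, z = sin φ).
The central angle between the endpoints is δ = arccos(p₁·p₂) ≈ 2.376 rad (136.1°).
Interpolate at f = 0.17 with slerp weights a = sin((1−f)δ)/sin δ ≈ 1.329, b = sin(fδ)/sin δ ≈ 0.567.
p = a·p₁ + b·p₂ ≈ (-0.079, 0.831, 0.551); φ = arcsin(p_z) ≈ 33.44°, λ = atan2(p_y, p_x) ≈ 95.45°.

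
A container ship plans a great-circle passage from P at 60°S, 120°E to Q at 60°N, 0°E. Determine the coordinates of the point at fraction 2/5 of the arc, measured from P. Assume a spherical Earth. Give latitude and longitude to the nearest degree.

≈ 13°S, 67°E

From cos δ = sin φ₁ sin φ₂ + cos φ₁ cos φ₂ cos Δλ, the central angle is δ ≈ 2.636 rad (151.0°).
Interpolate at f = 2/5 with slerp weights a = sin((1−f)δ)/sin δ ≈ 2.065, b = sin(fδ)/sin δ ≈ 1.796.
p = a·p₁ + b·p₂ ≈ (0.382, 0.894, -0.233); φ = arcsin(p_z) ≈ -13.48°, λ = atan2(p_y, p_x) ≈ 66.88°.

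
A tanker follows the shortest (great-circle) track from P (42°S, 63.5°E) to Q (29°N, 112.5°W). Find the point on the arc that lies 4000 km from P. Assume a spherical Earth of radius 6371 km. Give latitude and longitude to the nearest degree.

Convert each endpoint to a unit vector on the sphere (x = cos φ cos λ, y = cos φ sin λ, z = sin φ).
The central angle between the endpoints is δ = arccos(p₁·p₂) ≈ 2.908 rad (166.6°). The total great-circle distance is δ·R ≈ 2.908 × 6371 ≈ 18525 km, so the target fraction is f = 4000/18525 ≈ 0.216.
Interpolate at f ≈ 0.216 with slerp weights a = sin((1−f)δ)/sin δ ≈ 3.275, b = sin(fδ)/sin δ ≈ 2.535.
p = a·p₁ + b·p₂ ≈ (0.238, 0.130, -0.963); φ = arcsin(p_z) ≈ -74.29°, λ = atan2(p_y, p_x) ≈ 28.66°.

≈ (74°S, 29°E)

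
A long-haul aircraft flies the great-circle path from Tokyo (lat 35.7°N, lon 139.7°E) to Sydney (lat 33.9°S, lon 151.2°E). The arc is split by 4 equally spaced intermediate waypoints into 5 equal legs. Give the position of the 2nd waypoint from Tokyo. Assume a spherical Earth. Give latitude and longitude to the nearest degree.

Write both endpoints as unit vectors p₁, p₂ with components (cos φ cos λ, cos φ sin λ, sin φ).
The central angle between the endpoints is δ = arccos(p₁·p₂) ≈ 1.229 rad (70.4°).
Interpolate at f = 2/5 with slerp weights a = sin((1−f)δ)/sin δ ≈ 0.714, b = sin(fδ)/sin δ ≈ 0.501.
p = a·p₁ + b·p₂ ≈ (-0.806, 0.575, 0.137); φ = arcsin(p_z) ≈ 7.87°, λ = atan2(p_y, p_x) ≈ 144.50°.

≈ lat 8°N, lon 145°E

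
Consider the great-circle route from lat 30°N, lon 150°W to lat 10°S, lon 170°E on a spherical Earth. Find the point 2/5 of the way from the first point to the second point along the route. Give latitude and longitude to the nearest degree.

Convert each endpoint to a unit vector on the sphere (x = cos φ cos λ, y = cos φ sin λ, z = sin φ).
The central angle between the endpoints is δ = arccos(p₁·p₂) ≈ 0.969 rad (55.5°).
Interpolate at f = 2/5 with slerp weights a = sin((1−f)δ)/sin δ ≈ 0.666, b = sin(fδ)/sin δ ≈ 0.458.
p = a·p₁ + b·p₂ ≈ (-0.944, -0.210, 0.253); φ = arcsin(p_z) ≈ 14.68°, λ = atan2(p_y, p_x) ≈ -167.46°.

≈ lat 15°N, lon 167°W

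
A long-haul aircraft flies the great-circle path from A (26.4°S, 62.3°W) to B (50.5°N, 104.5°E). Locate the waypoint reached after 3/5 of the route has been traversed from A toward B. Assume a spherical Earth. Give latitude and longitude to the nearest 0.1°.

The haversine formula gives a central angle δ ≈ 2.686 rad (153.9°) between the endpoints.
Interpolate at f = 3/5 with slerp weights a = sin((1−f)δ)/sin δ ≈ 1.996, b = sin(fδ)/sin δ ≈ 2.269.
p = a·p₁ + b·p₂ ≈ (0.470, -0.186, 0.863); φ = arcsin(p_z) ≈ 59.65°, λ = atan2(p_y, p_x) ≈ -21.60°.

≈ (59.6°N, 21.6°W)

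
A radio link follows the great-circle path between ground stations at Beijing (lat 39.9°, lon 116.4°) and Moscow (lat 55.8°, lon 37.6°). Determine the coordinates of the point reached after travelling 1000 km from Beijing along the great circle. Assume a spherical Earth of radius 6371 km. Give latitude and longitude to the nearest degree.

≈ lat 46°, lon 107°

The haversine formula gives a central angle δ ≈ 0.909 rad (52.1°) between the endpoints. The total great-circle distance is δ·R ≈ 0.909 × 6371 ≈ 5793 km, so the target fraction is f = 1000/5793 ≈ 0.173.
Interpolate at f ≈ 0.173 with slerp weights a = sin((1−f)δ)/sin δ ≈ 0.866, b = sin(fδ)/sin δ ≈ 0.198.
p = a·p₁ + b·p₂ ≈ (-0.207, 0.663, 0.719); φ = arcsin(p_z) ≈ 46.00°, λ = atan2(p_y, p_x) ≈ 107.35°.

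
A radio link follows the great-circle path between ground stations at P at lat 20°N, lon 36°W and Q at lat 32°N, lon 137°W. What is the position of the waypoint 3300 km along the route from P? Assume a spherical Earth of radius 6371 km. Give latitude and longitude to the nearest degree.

Convert each endpoint to a unit vector on the sphere (x = cos φ cos λ, y = cos φ sin λ, z = sin φ).
The central angle between the endpoints is δ = arccos(p₁·p₂) ≈ 1.542 rad (88.3°). The total great-circle distance is δ·R ≈ 1.542 × 6371 ≈ 9822 km, so the target fraction is f = 3300/9822 ≈ 0.336.
Interpolate at f ≈ 0.336 with slerp weights a = sin((1−f)δ)/sin δ ≈ 0.854, b = sin(fδ)/sin δ ≈ 0.495.
p = a·p₁ + b·p₂ ≈ (0.342, -0.758, 0.555); φ = arcsin(p_z) ≈ 33.69°, λ = atan2(p_y, p_x) ≈ -65.71°.

≈ lat 34°N, lon 66°W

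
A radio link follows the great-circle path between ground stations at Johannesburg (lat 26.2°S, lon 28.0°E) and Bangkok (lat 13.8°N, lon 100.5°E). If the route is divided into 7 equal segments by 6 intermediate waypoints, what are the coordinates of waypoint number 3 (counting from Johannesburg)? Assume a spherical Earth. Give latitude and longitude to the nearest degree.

≈ lat 11°S, lon 61°E

Convert each endpoint to a unit vector on the sphere (x = cos φ cos λ, y = cos φ sin λ, z = sin φ).
The central angle between the endpoints is δ = arccos(p₁·p₂) ≈ 1.413 rad (81.0°).
Interpolate at f = 3/7 with slerp weights a = sin((1−f)δ)/sin δ ≈ 0.732, b = sin(fδ)/sin δ ≈ 0.577.
p = a·p₁ + b·p₂ ≈ (0.478, 0.859, -0.186); φ = arcsin(p_z) ≈ -10.69°, λ = atan2(p_y, p_x) ≈ 60.91°.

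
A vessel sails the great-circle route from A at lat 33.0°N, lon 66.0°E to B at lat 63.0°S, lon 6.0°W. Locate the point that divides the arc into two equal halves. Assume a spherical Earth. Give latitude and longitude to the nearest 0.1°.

Convert each endpoint to a unit vector on the sphere (x = cos φ cos λ, y = cos φ sin λ, z = sin φ).
The central angle between the endpoints is δ = arccos(p₁·p₂) ≈ 1.947 rad (111.6°).
Interpolate at f = 1/2 with slerp weights a = sin((1−f)δ)/sin δ ≈ 0.889, b = sin(fδ)/sin δ ≈ 0.889.
p = a·p₁ + b·p₂ ≈ (0.705, 0.639, -0.308); φ = arcsin(p_z) ≈ -17.94°, λ = atan2(p_y, p_x) ≈ 42.20°.

≈ lat 17.9°S, lon 42.2°E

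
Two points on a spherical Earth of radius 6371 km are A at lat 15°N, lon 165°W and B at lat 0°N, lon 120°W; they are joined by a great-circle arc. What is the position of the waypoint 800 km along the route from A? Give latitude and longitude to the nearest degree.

Convert each endpoint to a unit vector on the sphere (x = cos φ cos λ, y = cos φ sin λ, z = sin φ).
The central angle between the endpoints is δ = arccos(p₁·p₂) ≈ 0.819 rad (46.9°). The total great-circle distance is δ·R ≈ 0.819 × 6371 ≈ 5217 km, so the target fraction is f = 800/5217 ≈ 0.153.
Interpolate at f ≈ 0.153 with slerp weights a = sin((1−f)δ)/sin δ ≈ 0.875, b = sin(fδ)/sin δ ≈ 0.171.
p = a·p₁ + b·p₂ ≈ (-0.902, -0.367, 0.226); φ = arcsin(p_z) ≈ 13.09°, λ = atan2(p_y, p_x) ≈ -157.85°.

≈ lat 13°N, lon 158°W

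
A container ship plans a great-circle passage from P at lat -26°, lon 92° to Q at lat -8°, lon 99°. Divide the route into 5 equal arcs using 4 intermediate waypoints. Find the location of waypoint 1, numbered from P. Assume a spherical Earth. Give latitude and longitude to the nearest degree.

≈ lat -22°, lon 94°

Write both endpoints as unit vectors p₁, p₂ with components (cos φ cos λ, cos φ sin λ, sin φ).
The central angle between the endpoints is δ = arccos(p₁·p₂) ≈ 0.335 rad (19.2°).
Interpolate at f = 1/5 with slerp weights a = sin((1−f)δ)/sin δ ≈ 0.805, b = sin(fδ)/sin δ ≈ 0.204.
p = a·p₁ + b·p₂ ≈ (-0.057, 0.923, -0.381); φ = arcsin(p_z) ≈ -22.42°, λ = atan2(p_y, p_x) ≈ 93.52°.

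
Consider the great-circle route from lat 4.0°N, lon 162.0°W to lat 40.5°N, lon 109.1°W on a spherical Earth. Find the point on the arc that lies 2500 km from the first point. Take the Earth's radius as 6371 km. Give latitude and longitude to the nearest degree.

Convert each endpoint to a unit vector on the sphere (x = cos φ cos λ, y = cos φ sin λ, z = sin φ).
The central angle between the endpoints is δ = arccos(p₁·p₂) ≈ 1.044 rad (59.8°). The total great-circle distance is δ·R ≈ 1.044 × 6371 ≈ 6651 km, so the target fraction is f = 2500/6651 ≈ 0.376.
Interpolate at f ≈ 0.376 with slerp weights a = sin((1−f)δ)/sin δ ≈ 0.702, b = sin(fδ)/sin δ ≈ 0.442.
p = a·p₁ + b·p₂ ≈ (-0.776, -0.534, 0.336); φ = arcsin(p_z) ≈ 19.65°, λ = atan2(p_y, p_x) ≈ -145.45°.

≈ lat 20°N, lon 145°W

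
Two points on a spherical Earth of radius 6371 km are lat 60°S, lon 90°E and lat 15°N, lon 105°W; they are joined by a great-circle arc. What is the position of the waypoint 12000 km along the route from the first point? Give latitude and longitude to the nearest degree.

≈ lat 10°S, lon 110°W

The haversine formula gives a central angle δ ≈ 2.333 rad (133.7°) between the endpoints. The total great-circle distance is δ·R ≈ 2.333 × 6371 ≈ 14865 km, so the target fraction is f = 12000/14865 ≈ 0.807.
Interpolate at f ≈ 0.807 with slerp weights a = sin((1−f)δ)/sin δ ≈ 0.601, b = sin(fδ)/sin δ ≈ 1.316.
p = a·p₁ + b·p₂ ≈ (-0.329, -0.927, -0.180); φ = arcsin(p_z) ≈ -10.37°, λ = atan2(p_y, p_x) ≈ -109.54°.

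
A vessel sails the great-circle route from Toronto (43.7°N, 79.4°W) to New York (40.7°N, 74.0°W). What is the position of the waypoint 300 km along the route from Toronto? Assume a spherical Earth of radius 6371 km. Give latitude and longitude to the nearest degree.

≈ (42°N, 76°W)

Write both endpoints as unit vectors p₁, p₂ with components (cos φ cos λ, cos φ sin λ, sin φ).
The central angle between the endpoints is δ = arccos(p₁·p₂) ≈ 0.087 rad (5.0°). The total great-circle distance is δ·R ≈ 0.087 × 6371 ≈ 556 km, so the target fraction is f = 300/556 ≈ 0.540.
Interpolate at f ≈ 0.540 with slerp weights a = sin((1−f)δ)/sin δ ≈ 0.461, b = sin(fδ)/sin δ ≈ 0.540.
p = a·p₁ + b·p₂ ≈ (0.174, -0.721, 0.671); φ = arcsin(p_z) ≈ 42.11°, λ = atan2(p_y, p_x) ≈ -76.42°.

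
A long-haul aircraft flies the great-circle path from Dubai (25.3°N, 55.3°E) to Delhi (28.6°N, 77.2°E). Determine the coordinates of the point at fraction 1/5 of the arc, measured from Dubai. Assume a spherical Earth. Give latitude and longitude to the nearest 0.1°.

≈ 26.2°N, 59.6°E

From cos δ = sin φ₁ sin φ₂ + cos φ₁ cos φ₂ cos Δλ, the central angle is δ ≈ 0.345 rad (19.8°).
Interpolate at f = 1/5 with slerp weights a = sin((1−f)δ)/sin δ ≈ 0.806, b = sin(fδ)/sin δ ≈ 0.204.
p = a·p₁ + b·p₂ ≈ (0.454, 0.773, 0.442); φ = arcsin(p_z) ≈ 26.23°, λ = atan2(p_y, p_x) ≈ 59.57°.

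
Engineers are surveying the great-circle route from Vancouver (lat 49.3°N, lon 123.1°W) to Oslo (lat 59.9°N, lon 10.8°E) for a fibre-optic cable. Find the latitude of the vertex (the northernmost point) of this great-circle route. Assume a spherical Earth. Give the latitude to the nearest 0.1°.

≈ 74.9°N

The great circle lies in the plane with unit normal n̂ = (p₁ × p₂)/|p₁ × p₂|.
Here n̂_z ≈ +0.261; the vertex latitude is φ_max = arccos|n̂_z| ≈ 74.9°.
Check via Clairaut: cos φ_max = |cos φ₁| · sin C = cos(49.3°)·sin(23.6°) ≈ 0.261, again giving ≈ 74.9°.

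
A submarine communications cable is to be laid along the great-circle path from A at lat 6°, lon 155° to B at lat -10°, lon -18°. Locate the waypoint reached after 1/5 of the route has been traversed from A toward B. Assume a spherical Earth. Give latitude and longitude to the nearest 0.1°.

Convert each endpoint to a unit vector on the sphere (x = cos φ cos λ, y = cos φ sin λ, z = sin φ).
The central angle between the endpoints is δ = arccos(p₁·p₂) ≈ 3.002 rad (172.0°).
Interpolate at f = 1/5 with slerp weights a = sin((1−f)δ)/sin δ ≈ 4.844, b = sin(fδ)/sin δ ≈ 4.059.
p = a·p₁ + b·p₂ ≈ (-0.565, 0.801, -0.198); φ = arcsin(p_z) ≈ -11.44°, λ = atan2(p_y, p_x) ≈ 125.20°.

≈ lat -11.4°, lon 125.2°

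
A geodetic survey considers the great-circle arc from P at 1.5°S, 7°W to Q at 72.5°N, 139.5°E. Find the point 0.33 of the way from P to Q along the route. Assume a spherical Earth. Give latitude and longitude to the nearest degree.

≈ 33°N, 0°E

Write both endpoints as unit vectors p₁, p₂ with components (cos φ cos λ, cos φ sin λ, sin φ).
The central angle between the endpoints is δ = arccos(p₁·p₂) ≈ 1.850 rad (106.0°).
Interpolate at f = 0.33 with slerp weights a = sin((1−f)δ)/sin δ ≈ 0.984, b = sin(fδ)/sin δ ≈ 0.596.
p = a·p₁ + b·p₂ ≈ (0.840, -0.003, 0.543); φ = arcsin(p_z) ≈ 32.89°, λ = atan2(p_y, p_x) ≈ -0.23°.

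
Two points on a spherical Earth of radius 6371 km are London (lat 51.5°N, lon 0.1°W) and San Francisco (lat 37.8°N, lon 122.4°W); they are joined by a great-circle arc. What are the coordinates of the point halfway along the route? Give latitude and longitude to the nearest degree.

≈ lat 63°N, lon 73°W

From cos δ = sin φ₁ sin φ₂ + cos φ₁ cos φ₂ cos Δλ, the central angle is δ ≈ 1.352 rad (77.5°).
Interpolate at f = 1/2 with slerp weights a = sin((1−f)δ)/sin δ ≈ 0.641, b = sin(fδ)/sin δ ≈ 0.641.
p = a·p₁ + b·p₂ ≈ (0.128, -0.428, 0.895); φ = arcsin(p_z) ≈ 63.45°, λ = atan2(p_y, p_x) ≈ -73.41°.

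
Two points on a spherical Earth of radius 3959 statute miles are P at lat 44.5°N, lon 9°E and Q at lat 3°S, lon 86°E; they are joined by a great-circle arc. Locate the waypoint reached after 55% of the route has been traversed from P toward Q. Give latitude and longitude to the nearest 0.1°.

Convert each endpoint to a unit vector on the sphere (x = cos φ cos λ, y = cos φ sin λ, z = sin φ).
The central angle between the endpoints is δ = arccos(p₁·p₂) ≈ 1.447 rad (82.9°).
Interpolate at f = 0.55 with slerp weights a = sin((1−f)δ)/sin δ ≈ 0.611, b = sin(fδ)/sin δ ≈ 0.720.
p = a·p₁ + b·p₂ ≈ (0.480, 0.785, 0.390); φ = arcsin(p_z) ≈ 22.98°, λ = atan2(p_y, p_x) ≈ 58.55°.

≈ lat 23.0°N, lon 58.5°E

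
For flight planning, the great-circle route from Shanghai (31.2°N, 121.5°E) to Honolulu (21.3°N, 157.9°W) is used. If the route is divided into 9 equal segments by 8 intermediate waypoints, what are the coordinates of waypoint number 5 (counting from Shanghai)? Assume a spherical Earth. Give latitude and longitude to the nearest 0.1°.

Write both endpoints as unit vectors p₁, p₂ with components (cos φ cos λ, cos φ sin λ, sin φ).
The central angle between the endpoints is δ = arccos(p₁·p₂) ≈ 1.247 rad (71.4°).
Interpolate at f = 5/9 with slerp weights a = sin((1−f)δ)/sin δ ≈ 0.555, b = sin(fδ)/sin δ ≈ 0.674.
p = a·p₁ + b·p₂ ≈ (-0.830, 0.169, 0.532); φ = arcsin(p_z) ≈ 32.16°, λ = atan2(p_y, p_x) ≈ 168.51°.

≈ 32.2°N, 168.5°E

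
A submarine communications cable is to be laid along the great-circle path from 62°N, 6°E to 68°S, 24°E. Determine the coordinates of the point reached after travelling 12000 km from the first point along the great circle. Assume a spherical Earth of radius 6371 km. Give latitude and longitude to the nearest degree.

Write both endpoints as unit vectors p₁, p₂ with components (cos φ cos λ, cos φ sin λ, sin φ).
The central angle between the endpoints is δ = arccos(p₁·p₂) ≈ 2.280 rad (130.6°). The total great-circle distance is δ·R ≈ 2.280 × 6371 ≈ 14527 km, so the target fraction is f = 12000/14527 ≈ 0.826.
Interpolate at f ≈ 0.826 with slerp weights a = sin((1−f)δ)/sin δ ≈ 0.509, b = sin(fδ)/sin δ ≈ 1.254.
p = a·p₁ + b·p₂ ≈ (0.667, 0.216, -0.713); φ = arcsin(p_z) ≈ -45.49°, λ = atan2(p_y, p_x) ≈ 17.95°.

≈ 45°S, 18°E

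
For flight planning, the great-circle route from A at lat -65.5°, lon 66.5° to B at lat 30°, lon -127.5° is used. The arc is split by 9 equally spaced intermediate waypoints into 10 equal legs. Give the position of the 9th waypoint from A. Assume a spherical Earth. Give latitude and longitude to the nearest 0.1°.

Write both endpoints as unit vectors p₁, p₂ with components (cos φ cos λ, cos φ sin λ, sin φ).
The central angle between the endpoints is δ = arccos(p₁·p₂) ≈ 2.504 rad (143.5°).
Interpolate at f = 9/10 with slerp weights a = sin((1−f)δ)/sin δ ≈ 0.416, b = sin(fδ)/sin δ ≈ 1.303.
p = a·p₁ + b·p₂ ≈ (-0.618, -0.737, 0.273); φ = arcsin(p_z) ≈ 15.84°, λ = atan2(p_y, p_x) ≈ -129.99°.

≈ lat 15.8°, lon -130.0°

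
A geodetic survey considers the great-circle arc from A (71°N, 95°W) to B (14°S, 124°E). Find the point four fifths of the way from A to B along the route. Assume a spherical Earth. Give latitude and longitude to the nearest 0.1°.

≈ (9.0°N, 129.4°E)

Write both endpoints as unit vectors p₁, p₂ with components (cos φ cos λ, cos φ sin λ, sin φ).
The central angle between the endpoints is δ = arccos(p₁·p₂) ≈ 2.065 rad (118.3°).
Interpolate at f = 4/5 with slerp weights a = sin((1−f)δ)/sin δ ≈ 0.456, b = sin(fδ)/sin δ ≈ 1.132.
p = a·p₁ + b·p₂ ≈ (-0.627, 0.763, 0.157); φ = arcsin(p_z) ≈ 9.04°, λ = atan2(p_y, p_x) ≈ 129.43°.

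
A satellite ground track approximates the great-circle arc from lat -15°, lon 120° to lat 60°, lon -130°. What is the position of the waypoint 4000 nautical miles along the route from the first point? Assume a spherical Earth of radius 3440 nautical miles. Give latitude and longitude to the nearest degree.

≈ lat 41°, lon 159°

The haversine formula gives a central angle δ ≈ 1.971 rad (112.9°) between the endpoints. The total great-circle distance is δ·R ≈ 1.971 × 3440 ≈ 6779 nmi, so the target fraction is f = 4000/6779 ≈ 0.590.
Interpolate at f ≈ 0.590 with slerp weights a = sin((1−f)δ)/sin δ ≈ 0.785, b = sin(fδ)/sin δ ≈ 0.997.
p = a·p₁ + b·p₂ ≈ (-0.699, 0.275, 0.660); φ = arcsin(p_z) ≈ 41.29°, λ = atan2(p_y, p_x) ≈ 158.55°.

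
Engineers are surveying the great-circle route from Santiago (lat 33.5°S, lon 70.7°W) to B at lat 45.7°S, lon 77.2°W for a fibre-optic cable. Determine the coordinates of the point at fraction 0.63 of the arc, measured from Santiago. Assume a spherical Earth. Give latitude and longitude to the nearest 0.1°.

Convert each endpoint to a unit vector on the sphere (x = cos φ cos λ, y = cos φ sin λ, z = sin φ).
The central angle between the endpoints is δ = arccos(p₁·p₂) ≈ 0.230 rad (13.2°).
Interpolate at f = 0.63 with slerp weights a = sin((1−f)δ)/sin δ ≈ 0.373, b = sin(fδ)/sin δ ≈ 0.633.
p = a·p₁ + b·p₂ ≈ (0.201, -0.725, -0.659); φ = arcsin(p_z) ≈ -41.23°, λ = atan2(p_y, p_x) ≈ -74.52°.

≈ lat 41.2°S, lon 74.5°W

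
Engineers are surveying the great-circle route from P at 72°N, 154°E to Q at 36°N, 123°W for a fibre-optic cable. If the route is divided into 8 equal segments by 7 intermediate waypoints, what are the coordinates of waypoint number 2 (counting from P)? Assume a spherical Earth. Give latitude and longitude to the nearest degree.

The haversine formula gives a central angle δ ≈ 0.940 rad (53.9°) between the endpoints.
Interpolate at f = 2/8 with slerp weights a = sin((1−f)δ)/sin δ ≈ 0.803, b = sin(fδ)/sin δ ≈ 0.288.
p = a·p₁ + b·p₂ ≈ (-0.350, -0.087, 0.933); φ = arcsin(p_z) ≈ 68.86°, λ = atan2(p_y, p_x) ≈ -166.05°.

≈ 69°N, 166°W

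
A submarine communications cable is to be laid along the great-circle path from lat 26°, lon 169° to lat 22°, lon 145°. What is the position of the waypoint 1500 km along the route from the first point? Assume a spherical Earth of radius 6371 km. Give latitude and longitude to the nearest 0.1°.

Write both endpoints as unit vectors p₁, p₂ with components (cos φ cos λ, cos φ sin λ, sin φ).
The central angle between the endpoints is δ = arccos(p₁·p₂) ≈ 0.388 rad (22.3°). The total great-circle distance is δ·R ≈ 0.388 × 6371 ≈ 2474 km, so the target fraction is f = 1500/2474 ≈ 0.606.
Interpolate at f ≈ 0.606 with slerp weights a = sin((1−f)δ)/sin δ ≈ 0.402, b = sin(fδ)/sin δ ≈ 0.616.
p = a·p₁ + b·p₂ ≈ (-0.823, 0.397, 0.407); φ = arcsin(p_z) ≈ 24.02°, λ = atan2(p_y, p_x) ≈ 154.27°.

≈ lat 24.0°, lon 154.3°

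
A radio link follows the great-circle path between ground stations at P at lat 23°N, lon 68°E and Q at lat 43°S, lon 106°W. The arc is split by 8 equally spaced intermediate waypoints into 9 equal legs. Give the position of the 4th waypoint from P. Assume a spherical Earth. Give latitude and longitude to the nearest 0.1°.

≈ lat 46.1°S, lon 50.8°E

The haversine formula gives a central angle δ ≈ 2.782 rad (159.4°) between the endpoints.
Interpolate at f = 4/9 with slerp weights a = sin((1−f)δ)/sin δ ≈ 2.840, b = sin(fδ)/sin δ ≈ 2.684.
p = a·p₁ + b·p₂ ≈ (0.438, 0.537, -0.721); φ = arcsin(p_z) ≈ -46.10°, λ = atan2(p_y, p_x) ≈ 50.79°.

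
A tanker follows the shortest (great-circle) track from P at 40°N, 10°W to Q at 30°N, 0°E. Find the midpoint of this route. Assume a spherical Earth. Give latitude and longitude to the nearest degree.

The haversine formula gives a central angle δ ≈ 0.225 rad (12.9°) between the endpoints.
Interpolate at f = 1/2 with slerp weights a = sin((1−f)δ)/sin δ ≈ 0.503, b = sin(fδ)/sin δ ≈ 0.503.
p = a·p₁ + b·p₂ ≈ (0.815, -0.067, 0.575); φ = arcsin(p_z) ≈ 35.10°, λ = atan2(p_y, p_x) ≈ -4.69°.

≈ 35°N, 5°W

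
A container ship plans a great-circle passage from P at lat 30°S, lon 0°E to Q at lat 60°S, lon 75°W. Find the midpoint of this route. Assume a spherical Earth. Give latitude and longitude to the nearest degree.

≈ lat 51°S, lon 26°W

Convert each endpoint to a unit vector on the sphere (x = cos φ cos λ, y = cos φ sin λ, z = sin φ).
The central angle between the endpoints is δ = arccos(p₁·p₂) ≈ 0.994 rad (57.0°).
Interpolate at f = 1/2 with slerp weights a = sin((1−f)δ)/sin δ ≈ 0.569, b = sin(fδ)/sin δ ≈ 0.569.
p = a·p₁ + b·p₂ ≈ (0.566, -0.275, -0.777); φ = arcsin(p_z) ≈ -50.99°, λ = atan2(p_y, p_x) ≈ -25.88°.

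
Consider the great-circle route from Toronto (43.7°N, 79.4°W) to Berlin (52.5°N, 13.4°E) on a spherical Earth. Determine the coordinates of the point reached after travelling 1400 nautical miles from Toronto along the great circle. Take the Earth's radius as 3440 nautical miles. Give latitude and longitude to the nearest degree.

≈ 57°N, 48°W

Convert each endpoint to a unit vector on the sphere (x = cos φ cos λ, y = cos φ sin λ, z = sin φ).
The central angle between the endpoints is δ = arccos(p₁·p₂) ≈ 1.016 rad (58.2°). The total great-circle distance is δ·R ≈ 1.016 × 3440 ≈ 3496 nmi, so the target fraction is f = 1400/3496 ≈ 0.400.
Interpolate at f ≈ 0.400 with slerp weights a = sin((1−f)δ)/sin δ ≈ 0.673, b = sin(fδ)/sin δ ≈ 0.466.
p = a·p₁ + b·p₂ ≈ (0.365, -0.413, 0.834); φ = arcsin(p_z) ≈ 56.56°, λ = atan2(p_y, p_x) ≈ -48.49°.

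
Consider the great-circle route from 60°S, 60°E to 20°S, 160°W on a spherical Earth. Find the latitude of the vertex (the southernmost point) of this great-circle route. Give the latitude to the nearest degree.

The great circle lies in the plane with unit normal n̂ = (p₁ × p₂)/|p₁ × p₂|.
Here n̂_z ≈ +0.303; the vertex latitude is φ_max = arccos|n̂_z| ≈ 72.4°.

≈ 72°S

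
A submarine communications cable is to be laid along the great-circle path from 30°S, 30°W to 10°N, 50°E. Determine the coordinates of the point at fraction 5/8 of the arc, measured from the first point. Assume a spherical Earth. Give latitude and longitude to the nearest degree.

Write both endpoints as unit vectors p₁, p₂ with components (cos φ cos λ, cos φ sin λ, sin φ).
The central angle between the endpoints is δ = arccos(p₁·p₂) ≈ 1.509 rad (86.5°).
Interpolate at f = 5/8 with slerp weights a = sin((1−f)δ)/sin δ ≈ 0.537, b = sin(fδ)/sin δ ≈ 0.811.
p = a·p₁ + b·p₂ ≈ (0.916, 0.379, -0.128); φ = arcsin(p_z) ≈ -7.34°, λ = atan2(p_y, p_x) ≈ 22.48°.

≈ 7°S, 22°E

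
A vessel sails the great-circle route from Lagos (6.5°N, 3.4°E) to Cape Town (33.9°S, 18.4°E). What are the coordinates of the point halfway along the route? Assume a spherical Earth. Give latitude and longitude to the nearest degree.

The haversine formula gives a central angle δ ≈ 0.747 rad (42.8°) between the endpoints.
Interpolate at f = 1/2 with slerp weights a = sin((1−f)δ)/sin δ ≈ 0.537, b = sin(fδ)/sin δ ≈ 0.537.
p = a·p₁ + b·p₂ ≈ (0.956, 0.172, -0.239); φ = arcsin(p_z) ≈ -13.81°, λ = atan2(p_y, p_x) ≈ 10.22°.

≈ 14°S, 10°E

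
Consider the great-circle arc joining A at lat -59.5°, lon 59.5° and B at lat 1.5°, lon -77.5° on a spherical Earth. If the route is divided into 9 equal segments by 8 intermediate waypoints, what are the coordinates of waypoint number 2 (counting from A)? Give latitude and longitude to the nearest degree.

≈ lat -68°, lon 4°

Write both endpoints as unit vectors p₁, p₂ with components (cos φ cos λ, cos φ sin λ, sin φ).
The central angle between the endpoints is δ = arccos(p₁·p₂) ≈ 1.975 rad (113.2°).
Interpolate at f = 2/9 with slerp weights a = sin((1−f)δ)/sin δ ≈ 1.087, b = sin(fδ)/sin δ ≈ 0.462.
p = a·p₁ + b·p₂ ≈ (0.380, 0.024, -0.925); φ = arcsin(p_z) ≈ -67.61°, λ = atan2(p_y, p_x) ≈ 3.65°.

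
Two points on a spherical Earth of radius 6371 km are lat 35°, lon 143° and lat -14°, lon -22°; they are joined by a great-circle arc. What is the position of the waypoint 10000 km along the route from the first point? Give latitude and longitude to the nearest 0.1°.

≈ lat 41.2°, lon 15.3°

The haversine formula gives a central angle δ ≈ 2.706 rad (155.0°) between the endpoints. The total great-circle distance is δ·R ≈ 2.706 × 6371 ≈ 17238 km, so the target fraction is f = 10000/17238 ≈ 0.580.
Interpolate at f ≈ 0.580 with slerp weights a = sin((1−f)δ)/sin δ ≈ 2.148, b = sin(fδ)/sin δ ≈ 2.368.
p = a·p₁ + b·p₂ ≈ (0.725, 0.198, 0.659); φ = arcsin(p_z) ≈ 41.24°, λ = atan2(p_y, p_x) ≈ 15.28°.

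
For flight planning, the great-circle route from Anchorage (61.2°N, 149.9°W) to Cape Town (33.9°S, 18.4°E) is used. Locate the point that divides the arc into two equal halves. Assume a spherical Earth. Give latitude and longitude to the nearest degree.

≈ (41°N, 3°E)

The haversine formula gives a central angle δ ≈ 2.647 rad (151.7°) between the endpoints.
Interpolate at f = 1/2 with slerp weights a = sin((1−f)δ)/sin δ ≈ 2.044, b = sin(fδ)/sin δ ≈ 2.044.
p = a·p₁ + b·p₂ ≈ (0.758, 0.042, 0.651); φ = arcsin(p_z) ≈ 40.62°, λ = atan2(p_y, p_x) ≈ 3.15°.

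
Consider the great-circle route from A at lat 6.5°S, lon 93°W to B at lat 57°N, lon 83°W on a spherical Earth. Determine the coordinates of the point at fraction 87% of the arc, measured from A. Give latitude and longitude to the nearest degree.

≈ lat 49°N, lon 85°W

Write both endpoints as unit vectors p₁, p₂ with components (cos φ cos λ, cos φ sin λ, sin φ).
The central angle between the endpoints is δ = arccos(p₁·p₂) ≈ 1.117 rad (64.0°).
Interpolate at f = 0.87 with slerp weights a = sin((1−f)δ)/sin δ ≈ 0.161, b = sin(fδ)/sin δ ≈ 0.919.
p = a·p₁ + b·p₂ ≈ (0.053, -0.657, 0.752); φ = arcsin(p_z) ≈ 48.80°, λ = atan2(p_y, p_x) ≈ -85.42°.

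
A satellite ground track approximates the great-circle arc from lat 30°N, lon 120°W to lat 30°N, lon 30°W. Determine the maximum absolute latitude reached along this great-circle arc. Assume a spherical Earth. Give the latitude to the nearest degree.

≈ 39°N

The great circle lies in the plane with unit normal n̂ = (p₁ × p₂)/|p₁ × p₂|.
Here n̂_z ≈ +0.775; the vertex latitude is φ_max = arccos|n̂_z| ≈ 39.2°.
Check via Clairaut: cos φ_max = |cos φ₁| · sin C = cos(30.0°)·sin(63.4°) ≈ 0.775, again giving ≈ 39.2°.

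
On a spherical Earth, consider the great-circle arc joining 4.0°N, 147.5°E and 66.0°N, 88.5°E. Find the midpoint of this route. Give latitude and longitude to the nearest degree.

≈ 38°N, 131°E

Write both endpoints as unit vectors p₁, p₂ with components (cos φ cos λ, cos φ sin λ, sin φ).
The central angle between the endpoints is δ = arccos(p₁·p₂) ≈ 1.295 rad (74.2°).
Interpolate at f = 1/2 with slerp weights a = sin((1−f)δ)/sin δ ≈ 0.627, b = sin(fδ)/sin δ ≈ 0.627.
p = a·p₁ + b·p₂ ≈ (-0.521, 0.591, 0.616); φ = arcsin(p_z) ≈ 38.05°, λ = atan2(p_y, p_x) ≈ 131.39°.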